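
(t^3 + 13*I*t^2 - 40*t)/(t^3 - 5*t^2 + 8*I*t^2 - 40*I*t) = (t + 5*I)/(t - 5)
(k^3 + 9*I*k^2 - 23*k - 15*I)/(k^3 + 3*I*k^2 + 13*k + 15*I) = (k + 3*I)/(k - 3*I)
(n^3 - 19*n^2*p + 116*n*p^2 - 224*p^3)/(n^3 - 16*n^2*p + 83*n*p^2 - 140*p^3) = (-n + 8*p)/(-n + 5*p)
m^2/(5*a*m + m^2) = m/(5*a + m)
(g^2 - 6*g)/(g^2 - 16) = g*(g - 6)/(g^2 - 16)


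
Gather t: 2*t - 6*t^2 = -6*t^2 + 2*t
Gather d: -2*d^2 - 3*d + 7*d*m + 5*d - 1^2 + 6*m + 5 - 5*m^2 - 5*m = -2*d^2 + d*(7*m + 2) - 5*m^2 + m + 4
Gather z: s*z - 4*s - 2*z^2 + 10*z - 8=-4*s - 2*z^2 + z*(s + 10) - 8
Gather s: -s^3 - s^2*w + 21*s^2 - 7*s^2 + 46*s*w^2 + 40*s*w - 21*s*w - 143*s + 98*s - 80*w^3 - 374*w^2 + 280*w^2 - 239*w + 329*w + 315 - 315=-s^3 + s^2*(14 - w) + s*(46*w^2 + 19*w - 45) - 80*w^3 - 94*w^2 + 90*w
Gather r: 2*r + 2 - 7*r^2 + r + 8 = -7*r^2 + 3*r + 10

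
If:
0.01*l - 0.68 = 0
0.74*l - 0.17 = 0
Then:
No Solution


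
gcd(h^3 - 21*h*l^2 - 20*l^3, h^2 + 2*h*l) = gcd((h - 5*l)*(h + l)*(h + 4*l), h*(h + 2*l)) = 1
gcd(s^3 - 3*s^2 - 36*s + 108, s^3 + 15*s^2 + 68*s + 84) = s + 6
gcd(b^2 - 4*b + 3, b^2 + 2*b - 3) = b - 1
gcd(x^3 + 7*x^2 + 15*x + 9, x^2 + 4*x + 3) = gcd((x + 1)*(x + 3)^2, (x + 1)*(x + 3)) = x^2 + 4*x + 3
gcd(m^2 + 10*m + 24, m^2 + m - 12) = m + 4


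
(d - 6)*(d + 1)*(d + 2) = d^3 - 3*d^2 - 16*d - 12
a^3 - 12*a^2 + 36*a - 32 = (a - 8)*(a - 2)^2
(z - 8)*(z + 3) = z^2 - 5*z - 24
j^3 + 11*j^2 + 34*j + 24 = (j + 1)*(j + 4)*(j + 6)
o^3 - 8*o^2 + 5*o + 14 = (o - 7)*(o - 2)*(o + 1)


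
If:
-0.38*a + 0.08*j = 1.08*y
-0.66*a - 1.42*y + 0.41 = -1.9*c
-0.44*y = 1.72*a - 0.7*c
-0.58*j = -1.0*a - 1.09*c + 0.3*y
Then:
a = -0.10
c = -0.26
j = -0.66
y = -0.01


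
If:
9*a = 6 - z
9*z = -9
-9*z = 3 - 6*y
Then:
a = 7/9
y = -1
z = -1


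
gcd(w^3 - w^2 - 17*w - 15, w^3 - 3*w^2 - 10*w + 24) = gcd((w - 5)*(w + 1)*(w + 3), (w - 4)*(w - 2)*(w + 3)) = w + 3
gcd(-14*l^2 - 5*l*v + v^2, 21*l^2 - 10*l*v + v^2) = -7*l + v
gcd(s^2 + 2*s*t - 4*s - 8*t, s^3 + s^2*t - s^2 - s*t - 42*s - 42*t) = 1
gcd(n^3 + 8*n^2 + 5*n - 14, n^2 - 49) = n + 7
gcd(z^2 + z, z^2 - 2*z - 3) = z + 1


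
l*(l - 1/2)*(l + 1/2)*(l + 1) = l^4 + l^3 - l^2/4 - l/4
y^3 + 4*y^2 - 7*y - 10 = (y - 2)*(y + 1)*(y + 5)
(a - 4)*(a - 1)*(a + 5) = a^3 - 21*a + 20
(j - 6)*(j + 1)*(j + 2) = j^3 - 3*j^2 - 16*j - 12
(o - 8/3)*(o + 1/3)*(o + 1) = o^3 - 4*o^2/3 - 29*o/9 - 8/9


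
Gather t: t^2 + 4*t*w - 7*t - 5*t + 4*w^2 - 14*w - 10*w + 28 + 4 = t^2 + t*(4*w - 12) + 4*w^2 - 24*w + 32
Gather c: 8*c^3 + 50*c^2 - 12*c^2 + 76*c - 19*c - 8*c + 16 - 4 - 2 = 8*c^3 + 38*c^2 + 49*c + 10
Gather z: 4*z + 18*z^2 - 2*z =18*z^2 + 2*z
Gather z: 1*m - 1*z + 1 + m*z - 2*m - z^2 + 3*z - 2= -m - z^2 + z*(m + 2) - 1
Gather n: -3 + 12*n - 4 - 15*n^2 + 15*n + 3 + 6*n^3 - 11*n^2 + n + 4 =6*n^3 - 26*n^2 + 28*n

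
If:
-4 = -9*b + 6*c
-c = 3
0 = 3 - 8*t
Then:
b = -14/9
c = -3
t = 3/8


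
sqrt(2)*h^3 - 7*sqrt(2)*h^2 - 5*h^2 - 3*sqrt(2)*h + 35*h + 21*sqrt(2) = (h - 7)*(h - 3*sqrt(2))*(sqrt(2)*h + 1)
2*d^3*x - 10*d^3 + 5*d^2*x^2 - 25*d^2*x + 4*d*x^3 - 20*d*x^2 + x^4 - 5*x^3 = (d + x)^2*(2*d + x)*(x - 5)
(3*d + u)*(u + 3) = 3*d*u + 9*d + u^2 + 3*u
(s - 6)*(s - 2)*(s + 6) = s^3 - 2*s^2 - 36*s + 72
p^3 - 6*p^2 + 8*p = p*(p - 4)*(p - 2)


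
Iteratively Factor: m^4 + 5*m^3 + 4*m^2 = (m + 1)*(m^3 + 4*m^2) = (m + 1)*(m + 4)*(m^2) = m*(m + 1)*(m + 4)*(m)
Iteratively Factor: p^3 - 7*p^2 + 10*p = (p - 2)*(p^2 - 5*p) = (p - 5)*(p - 2)*(p)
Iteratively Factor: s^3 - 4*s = (s + 2)*(s^2 - 2*s) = s*(s + 2)*(s - 2)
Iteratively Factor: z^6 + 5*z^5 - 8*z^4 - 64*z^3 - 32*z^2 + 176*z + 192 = (z + 4)*(z^5 + z^4 - 12*z^3 - 16*z^2 + 32*z + 48) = (z + 2)*(z + 4)*(z^4 - z^3 - 10*z^2 + 4*z + 24) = (z - 2)*(z + 2)*(z + 4)*(z^3 + z^2 - 8*z - 12) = (z - 2)*(z + 2)^2*(z + 4)*(z^2 - z - 6) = (z - 3)*(z - 2)*(z + 2)^2*(z + 4)*(z + 2)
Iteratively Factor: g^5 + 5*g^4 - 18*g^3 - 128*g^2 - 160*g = (g + 4)*(g^4 + g^3 - 22*g^2 - 40*g) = g*(g + 4)*(g^3 + g^2 - 22*g - 40) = g*(g - 5)*(g + 4)*(g^2 + 6*g + 8) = g*(g - 5)*(g + 2)*(g + 4)*(g + 4)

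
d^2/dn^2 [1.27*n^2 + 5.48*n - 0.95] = 2.54000000000000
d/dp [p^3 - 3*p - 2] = 3*p^2 - 3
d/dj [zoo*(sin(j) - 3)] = zoo*cos(j)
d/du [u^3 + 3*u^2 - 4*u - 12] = 3*u^2 + 6*u - 4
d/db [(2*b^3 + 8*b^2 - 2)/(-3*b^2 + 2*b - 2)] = 2*(-3*b^4 + 4*b^3 + 2*b^2 - 22*b + 2)/(9*b^4 - 12*b^3 + 16*b^2 - 8*b + 4)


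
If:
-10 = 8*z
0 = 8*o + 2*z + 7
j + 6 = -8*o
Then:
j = -3/2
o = -9/16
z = -5/4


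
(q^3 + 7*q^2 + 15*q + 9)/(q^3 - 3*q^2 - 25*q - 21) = (q + 3)/(q - 7)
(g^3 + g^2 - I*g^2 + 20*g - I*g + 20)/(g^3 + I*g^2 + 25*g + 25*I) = (g^2 + g*(1 + 4*I) + 4*I)/(g^2 + 6*I*g - 5)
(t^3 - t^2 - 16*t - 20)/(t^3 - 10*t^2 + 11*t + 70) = (t + 2)/(t - 7)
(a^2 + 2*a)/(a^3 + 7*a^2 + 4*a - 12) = a/(a^2 + 5*a - 6)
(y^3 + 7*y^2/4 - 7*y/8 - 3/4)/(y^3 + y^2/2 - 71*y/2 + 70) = (8*y^3 + 14*y^2 - 7*y - 6)/(4*(2*y^3 + y^2 - 71*y + 140))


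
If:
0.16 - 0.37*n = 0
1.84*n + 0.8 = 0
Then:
No Solution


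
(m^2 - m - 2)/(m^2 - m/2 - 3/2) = 2*(m - 2)/(2*m - 3)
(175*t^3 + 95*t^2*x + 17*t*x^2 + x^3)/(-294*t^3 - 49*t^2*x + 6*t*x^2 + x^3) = (25*t^2 + 10*t*x + x^2)/(-42*t^2 - t*x + x^2)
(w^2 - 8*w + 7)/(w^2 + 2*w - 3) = (w - 7)/(w + 3)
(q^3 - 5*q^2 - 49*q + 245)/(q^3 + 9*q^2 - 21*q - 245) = (q - 7)/(q + 7)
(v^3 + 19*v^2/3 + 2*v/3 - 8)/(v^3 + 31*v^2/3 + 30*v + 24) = (v - 1)/(v + 3)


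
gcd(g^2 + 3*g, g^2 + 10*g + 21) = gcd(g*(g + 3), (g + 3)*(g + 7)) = g + 3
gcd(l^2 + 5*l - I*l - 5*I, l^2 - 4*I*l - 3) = l - I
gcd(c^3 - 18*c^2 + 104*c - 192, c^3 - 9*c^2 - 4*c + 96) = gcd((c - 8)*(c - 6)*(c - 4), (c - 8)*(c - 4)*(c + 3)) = c^2 - 12*c + 32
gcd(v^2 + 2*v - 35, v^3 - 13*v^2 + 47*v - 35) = v - 5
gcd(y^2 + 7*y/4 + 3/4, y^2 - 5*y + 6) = 1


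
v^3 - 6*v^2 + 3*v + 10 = (v - 5)*(v - 2)*(v + 1)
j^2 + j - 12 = (j - 3)*(j + 4)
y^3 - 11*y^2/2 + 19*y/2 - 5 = (y - 5/2)*(y - 2)*(y - 1)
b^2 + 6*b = b*(b + 6)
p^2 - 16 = (p - 4)*(p + 4)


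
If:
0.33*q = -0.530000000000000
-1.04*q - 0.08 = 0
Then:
No Solution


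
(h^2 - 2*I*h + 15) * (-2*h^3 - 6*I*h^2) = -2*h^5 - 2*I*h^4 - 42*h^3 - 90*I*h^2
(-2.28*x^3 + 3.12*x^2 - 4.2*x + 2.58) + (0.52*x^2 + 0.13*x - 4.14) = -2.28*x^3 + 3.64*x^2 - 4.07*x - 1.56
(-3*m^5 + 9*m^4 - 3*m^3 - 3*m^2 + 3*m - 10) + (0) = -3*m^5 + 9*m^4 - 3*m^3 - 3*m^2 + 3*m - 10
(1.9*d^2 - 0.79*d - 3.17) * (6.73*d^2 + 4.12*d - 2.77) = 12.787*d^4 + 2.5113*d^3 - 29.8519*d^2 - 10.8721*d + 8.7809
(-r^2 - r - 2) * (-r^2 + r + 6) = r^4 - 5*r^2 - 8*r - 12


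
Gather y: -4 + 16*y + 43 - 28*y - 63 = -12*y - 24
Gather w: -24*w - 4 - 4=-24*w - 8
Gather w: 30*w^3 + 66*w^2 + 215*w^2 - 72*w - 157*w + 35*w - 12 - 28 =30*w^3 + 281*w^2 - 194*w - 40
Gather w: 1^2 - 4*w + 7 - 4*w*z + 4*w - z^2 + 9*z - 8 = -4*w*z - z^2 + 9*z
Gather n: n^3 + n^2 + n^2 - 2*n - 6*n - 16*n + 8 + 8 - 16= n^3 + 2*n^2 - 24*n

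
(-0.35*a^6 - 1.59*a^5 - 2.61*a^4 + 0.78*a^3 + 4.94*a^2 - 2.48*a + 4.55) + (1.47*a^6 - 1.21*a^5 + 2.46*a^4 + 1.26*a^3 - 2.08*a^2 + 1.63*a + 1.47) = 1.12*a^6 - 2.8*a^5 - 0.15*a^4 + 2.04*a^3 + 2.86*a^2 - 0.85*a + 6.02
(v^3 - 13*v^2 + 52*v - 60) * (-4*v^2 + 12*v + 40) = -4*v^5 + 64*v^4 - 324*v^3 + 344*v^2 + 1360*v - 2400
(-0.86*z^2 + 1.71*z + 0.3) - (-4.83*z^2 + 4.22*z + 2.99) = 3.97*z^2 - 2.51*z - 2.69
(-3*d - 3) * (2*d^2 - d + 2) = -6*d^3 - 3*d^2 - 3*d - 6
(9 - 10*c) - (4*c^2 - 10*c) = 9 - 4*c^2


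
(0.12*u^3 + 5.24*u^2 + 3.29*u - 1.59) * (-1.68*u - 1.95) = -0.2016*u^4 - 9.0372*u^3 - 15.7452*u^2 - 3.7443*u + 3.1005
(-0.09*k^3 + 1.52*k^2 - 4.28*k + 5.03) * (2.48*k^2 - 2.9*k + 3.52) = -0.2232*k^5 + 4.0306*k^4 - 15.3392*k^3 + 30.2368*k^2 - 29.6526*k + 17.7056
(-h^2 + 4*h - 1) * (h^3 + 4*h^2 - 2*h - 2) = -h^5 + 17*h^3 - 10*h^2 - 6*h + 2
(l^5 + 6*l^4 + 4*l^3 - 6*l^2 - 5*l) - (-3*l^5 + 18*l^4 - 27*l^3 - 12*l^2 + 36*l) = 4*l^5 - 12*l^4 + 31*l^3 + 6*l^2 - 41*l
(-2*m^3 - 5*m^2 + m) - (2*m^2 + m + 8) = -2*m^3 - 7*m^2 - 8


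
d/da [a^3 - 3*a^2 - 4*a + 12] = 3*a^2 - 6*a - 4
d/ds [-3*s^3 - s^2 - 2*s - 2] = -9*s^2 - 2*s - 2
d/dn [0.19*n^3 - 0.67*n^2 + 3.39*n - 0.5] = 0.57*n^2 - 1.34*n + 3.39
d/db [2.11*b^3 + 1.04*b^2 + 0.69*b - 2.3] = 6.33*b^2 + 2.08*b + 0.69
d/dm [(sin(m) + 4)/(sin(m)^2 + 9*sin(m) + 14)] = (-8*sin(m) + cos(m)^2 - 23)*cos(m)/(sin(m)^2 + 9*sin(m) + 14)^2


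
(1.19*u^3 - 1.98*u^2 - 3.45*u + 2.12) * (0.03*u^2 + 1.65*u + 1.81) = 0.0357*u^5 + 1.9041*u^4 - 1.2166*u^3 - 9.2127*u^2 - 2.7465*u + 3.8372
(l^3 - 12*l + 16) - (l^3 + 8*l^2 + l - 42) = -8*l^2 - 13*l + 58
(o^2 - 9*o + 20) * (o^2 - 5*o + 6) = o^4 - 14*o^3 + 71*o^2 - 154*o + 120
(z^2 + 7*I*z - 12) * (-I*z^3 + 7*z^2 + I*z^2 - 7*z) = -I*z^5 + 14*z^4 + I*z^4 - 14*z^3 + 61*I*z^3 - 84*z^2 - 61*I*z^2 + 84*z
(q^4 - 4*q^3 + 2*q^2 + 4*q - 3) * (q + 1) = q^5 - 3*q^4 - 2*q^3 + 6*q^2 + q - 3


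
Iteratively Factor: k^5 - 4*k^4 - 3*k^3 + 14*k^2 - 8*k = (k - 1)*(k^4 - 3*k^3 - 6*k^2 + 8*k) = k*(k - 1)*(k^3 - 3*k^2 - 6*k + 8) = k*(k - 4)*(k - 1)*(k^2 + k - 2) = k*(k - 4)*(k - 1)*(k + 2)*(k - 1)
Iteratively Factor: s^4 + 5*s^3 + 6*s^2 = (s + 2)*(s^3 + 3*s^2) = s*(s + 2)*(s^2 + 3*s) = s^2*(s + 2)*(s + 3)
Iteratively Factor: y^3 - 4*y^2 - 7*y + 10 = (y + 2)*(y^2 - 6*y + 5) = (y - 5)*(y + 2)*(y - 1)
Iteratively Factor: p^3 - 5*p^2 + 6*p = (p)*(p^2 - 5*p + 6) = p*(p - 3)*(p - 2)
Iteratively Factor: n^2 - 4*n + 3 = (n - 1)*(n - 3)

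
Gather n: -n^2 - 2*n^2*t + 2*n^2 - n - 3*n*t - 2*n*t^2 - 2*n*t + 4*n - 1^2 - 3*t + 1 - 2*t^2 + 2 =n^2*(1 - 2*t) + n*(-2*t^2 - 5*t + 3) - 2*t^2 - 3*t + 2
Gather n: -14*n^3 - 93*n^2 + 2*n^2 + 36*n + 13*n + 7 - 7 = -14*n^3 - 91*n^2 + 49*n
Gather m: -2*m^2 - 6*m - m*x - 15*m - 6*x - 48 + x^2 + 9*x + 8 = -2*m^2 + m*(-x - 21) + x^2 + 3*x - 40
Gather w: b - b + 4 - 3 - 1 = 0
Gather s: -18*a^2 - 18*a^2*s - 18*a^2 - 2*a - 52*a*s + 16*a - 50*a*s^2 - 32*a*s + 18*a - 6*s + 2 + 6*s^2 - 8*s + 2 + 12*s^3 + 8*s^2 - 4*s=-36*a^2 + 32*a + 12*s^3 + s^2*(14 - 50*a) + s*(-18*a^2 - 84*a - 18) + 4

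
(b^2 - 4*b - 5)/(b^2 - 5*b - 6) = (b - 5)/(b - 6)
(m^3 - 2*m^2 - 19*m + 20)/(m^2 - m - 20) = m - 1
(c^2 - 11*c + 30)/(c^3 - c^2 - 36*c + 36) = (c - 5)/(c^2 + 5*c - 6)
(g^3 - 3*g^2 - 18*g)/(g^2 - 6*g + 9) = g*(g^2 - 3*g - 18)/(g^2 - 6*g + 9)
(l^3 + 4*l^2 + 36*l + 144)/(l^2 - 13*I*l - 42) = (l^2 + l*(4 + 6*I) + 24*I)/(l - 7*I)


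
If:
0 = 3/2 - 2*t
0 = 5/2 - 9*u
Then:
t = 3/4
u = 5/18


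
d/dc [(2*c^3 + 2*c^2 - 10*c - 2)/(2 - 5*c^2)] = 2*(-5*c^4 - 19*c^2 - 6*c - 10)/(25*c^4 - 20*c^2 + 4)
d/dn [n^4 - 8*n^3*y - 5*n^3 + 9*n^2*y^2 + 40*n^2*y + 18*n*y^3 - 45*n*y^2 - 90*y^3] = 4*n^3 - 24*n^2*y - 15*n^2 + 18*n*y^2 + 80*n*y + 18*y^3 - 45*y^2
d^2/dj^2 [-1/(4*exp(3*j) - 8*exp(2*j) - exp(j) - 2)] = (2*(-12*exp(2*j) + 16*exp(j) + 1)^2*exp(j) + (36*exp(2*j) - 32*exp(j) - 1)*(-4*exp(3*j) + 8*exp(2*j) + exp(j) + 2))*exp(j)/(-4*exp(3*j) + 8*exp(2*j) + exp(j) + 2)^3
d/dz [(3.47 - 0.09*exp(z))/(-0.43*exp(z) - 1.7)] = 1.6451*exp(z)/(0.43*exp(z) + 1.7)^2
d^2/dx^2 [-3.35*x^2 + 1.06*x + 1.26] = -6.70000000000000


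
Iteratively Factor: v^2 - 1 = (v - 1)*(v + 1)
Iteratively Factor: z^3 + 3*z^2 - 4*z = (z)*(z^2 + 3*z - 4) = z*(z - 1)*(z + 4)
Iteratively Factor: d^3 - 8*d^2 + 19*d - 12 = (d - 4)*(d^2 - 4*d + 3) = (d - 4)*(d - 1)*(d - 3)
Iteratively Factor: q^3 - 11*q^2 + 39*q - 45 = (q - 3)*(q^2 - 8*q + 15) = (q - 5)*(q - 3)*(q - 3)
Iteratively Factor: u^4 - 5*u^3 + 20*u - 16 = (u - 1)*(u^3 - 4*u^2 - 4*u + 16) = (u - 4)*(u - 1)*(u^2 - 4) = (u - 4)*(u - 1)*(u + 2)*(u - 2)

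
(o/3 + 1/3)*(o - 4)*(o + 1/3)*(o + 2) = o^4/3 - 2*o^3/9 - 31*o^2/9 - 34*o/9 - 8/9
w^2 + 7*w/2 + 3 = (w + 3/2)*(w + 2)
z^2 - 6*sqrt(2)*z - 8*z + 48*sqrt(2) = (z - 8)*(z - 6*sqrt(2))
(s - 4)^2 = s^2 - 8*s + 16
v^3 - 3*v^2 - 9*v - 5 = (v - 5)*(v + 1)^2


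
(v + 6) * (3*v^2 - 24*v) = 3*v^3 - 6*v^2 - 144*v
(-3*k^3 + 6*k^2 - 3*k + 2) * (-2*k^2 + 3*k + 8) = 6*k^5 - 21*k^4 + 35*k^2 - 18*k + 16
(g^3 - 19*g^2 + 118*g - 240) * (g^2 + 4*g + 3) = g^5 - 15*g^4 + 45*g^3 + 175*g^2 - 606*g - 720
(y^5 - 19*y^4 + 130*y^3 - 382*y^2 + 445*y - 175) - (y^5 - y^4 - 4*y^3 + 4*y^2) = -18*y^4 + 134*y^3 - 386*y^2 + 445*y - 175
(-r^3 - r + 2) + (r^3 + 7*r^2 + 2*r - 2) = 7*r^2 + r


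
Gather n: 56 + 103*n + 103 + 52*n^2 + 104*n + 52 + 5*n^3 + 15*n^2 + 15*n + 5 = 5*n^3 + 67*n^2 + 222*n + 216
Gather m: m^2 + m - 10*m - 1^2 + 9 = m^2 - 9*m + 8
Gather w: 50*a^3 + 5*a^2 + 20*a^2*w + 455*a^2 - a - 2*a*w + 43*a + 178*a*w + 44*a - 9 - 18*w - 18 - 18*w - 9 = 50*a^3 + 460*a^2 + 86*a + w*(20*a^2 + 176*a - 36) - 36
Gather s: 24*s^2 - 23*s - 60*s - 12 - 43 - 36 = 24*s^2 - 83*s - 91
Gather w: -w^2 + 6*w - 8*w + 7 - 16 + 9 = -w^2 - 2*w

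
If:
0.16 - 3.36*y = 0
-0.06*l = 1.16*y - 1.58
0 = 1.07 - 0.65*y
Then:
No Solution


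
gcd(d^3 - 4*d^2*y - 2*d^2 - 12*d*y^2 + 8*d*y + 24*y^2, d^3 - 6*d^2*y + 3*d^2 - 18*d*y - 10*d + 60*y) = -d^2 + 6*d*y + 2*d - 12*y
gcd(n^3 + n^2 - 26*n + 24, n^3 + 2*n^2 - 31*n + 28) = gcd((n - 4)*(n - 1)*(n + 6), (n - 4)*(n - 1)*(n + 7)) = n^2 - 5*n + 4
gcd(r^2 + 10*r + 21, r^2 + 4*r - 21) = r + 7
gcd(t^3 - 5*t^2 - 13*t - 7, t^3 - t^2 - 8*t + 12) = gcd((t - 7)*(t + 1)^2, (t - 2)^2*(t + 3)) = 1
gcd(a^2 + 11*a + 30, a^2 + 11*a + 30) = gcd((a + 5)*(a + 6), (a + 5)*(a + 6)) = a^2 + 11*a + 30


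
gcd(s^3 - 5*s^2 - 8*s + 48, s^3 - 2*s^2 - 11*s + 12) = s^2 - s - 12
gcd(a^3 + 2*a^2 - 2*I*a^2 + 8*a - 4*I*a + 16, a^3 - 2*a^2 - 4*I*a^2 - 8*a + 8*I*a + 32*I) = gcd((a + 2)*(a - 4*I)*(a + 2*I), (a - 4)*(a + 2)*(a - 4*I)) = a^2 + a*(2 - 4*I) - 8*I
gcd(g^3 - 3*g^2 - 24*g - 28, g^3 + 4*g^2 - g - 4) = 1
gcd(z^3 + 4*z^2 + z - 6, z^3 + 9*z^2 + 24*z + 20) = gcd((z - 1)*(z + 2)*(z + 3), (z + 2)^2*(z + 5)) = z + 2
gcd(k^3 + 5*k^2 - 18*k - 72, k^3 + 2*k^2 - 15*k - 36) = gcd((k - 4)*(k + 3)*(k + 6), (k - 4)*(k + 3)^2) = k^2 - k - 12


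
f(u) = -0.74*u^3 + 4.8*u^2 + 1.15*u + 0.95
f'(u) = -2.22*u^2 + 9.6*u + 1.15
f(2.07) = 17.33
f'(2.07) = 11.51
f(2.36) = 20.67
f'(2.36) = 11.44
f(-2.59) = 43.03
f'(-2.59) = -38.61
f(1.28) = 8.73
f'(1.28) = 9.80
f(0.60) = 3.21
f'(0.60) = 6.11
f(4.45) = 35.91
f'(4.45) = -0.09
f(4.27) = 35.77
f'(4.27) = 1.66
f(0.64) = 3.46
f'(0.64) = 6.38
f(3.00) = 27.62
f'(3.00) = 9.97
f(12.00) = -572.77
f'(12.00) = -203.33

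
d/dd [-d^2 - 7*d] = -2*d - 7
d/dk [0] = 0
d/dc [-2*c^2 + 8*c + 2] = 8 - 4*c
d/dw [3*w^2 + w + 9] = 6*w + 1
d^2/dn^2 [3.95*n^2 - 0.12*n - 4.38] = 7.90000000000000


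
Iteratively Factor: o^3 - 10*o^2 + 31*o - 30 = (o - 3)*(o^2 - 7*o + 10) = (o - 3)*(o - 2)*(o - 5)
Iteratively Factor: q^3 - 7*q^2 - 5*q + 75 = (q - 5)*(q^2 - 2*q - 15) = (q - 5)^2*(q + 3)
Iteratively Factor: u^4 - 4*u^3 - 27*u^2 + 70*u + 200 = (u - 5)*(u^3 + u^2 - 22*u - 40) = (u - 5)*(u + 2)*(u^2 - u - 20) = (u - 5)*(u + 2)*(u + 4)*(u - 5)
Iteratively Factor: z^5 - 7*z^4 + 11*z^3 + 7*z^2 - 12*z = (z + 1)*(z^4 - 8*z^3 + 19*z^2 - 12*z) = (z - 4)*(z + 1)*(z^3 - 4*z^2 + 3*z) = z*(z - 4)*(z + 1)*(z^2 - 4*z + 3) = z*(z - 4)*(z - 3)*(z + 1)*(z - 1)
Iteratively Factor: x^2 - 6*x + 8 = (x - 2)*(x - 4)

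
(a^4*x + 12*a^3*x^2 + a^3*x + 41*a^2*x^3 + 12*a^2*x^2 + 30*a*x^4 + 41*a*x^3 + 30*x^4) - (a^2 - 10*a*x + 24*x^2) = a^4*x + 12*a^3*x^2 + a^3*x + 41*a^2*x^3 + 12*a^2*x^2 - a^2 + 30*a*x^4 + 41*a*x^3 + 10*a*x + 30*x^4 - 24*x^2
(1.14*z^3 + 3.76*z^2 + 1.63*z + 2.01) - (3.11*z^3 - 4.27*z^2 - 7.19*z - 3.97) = -1.97*z^3 + 8.03*z^2 + 8.82*z + 5.98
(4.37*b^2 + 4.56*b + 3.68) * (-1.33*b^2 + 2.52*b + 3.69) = -5.8121*b^4 + 4.9476*b^3 + 22.7221*b^2 + 26.1*b + 13.5792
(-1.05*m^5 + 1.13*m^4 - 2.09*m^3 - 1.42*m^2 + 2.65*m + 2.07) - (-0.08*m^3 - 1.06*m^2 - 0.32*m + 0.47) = -1.05*m^5 + 1.13*m^4 - 2.01*m^3 - 0.36*m^2 + 2.97*m + 1.6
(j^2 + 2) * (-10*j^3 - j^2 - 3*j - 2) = -10*j^5 - j^4 - 23*j^3 - 4*j^2 - 6*j - 4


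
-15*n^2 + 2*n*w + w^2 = (-3*n + w)*(5*n + w)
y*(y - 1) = y^2 - y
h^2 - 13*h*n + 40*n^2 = (h - 8*n)*(h - 5*n)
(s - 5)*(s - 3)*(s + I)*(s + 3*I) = s^4 - 8*s^3 + 4*I*s^3 + 12*s^2 - 32*I*s^2 + 24*s + 60*I*s - 45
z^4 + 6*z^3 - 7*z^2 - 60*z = z*(z - 3)*(z + 4)*(z + 5)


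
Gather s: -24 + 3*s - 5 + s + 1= 4*s - 28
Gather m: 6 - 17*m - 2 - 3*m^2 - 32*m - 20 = -3*m^2 - 49*m - 16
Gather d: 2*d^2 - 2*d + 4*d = 2*d^2 + 2*d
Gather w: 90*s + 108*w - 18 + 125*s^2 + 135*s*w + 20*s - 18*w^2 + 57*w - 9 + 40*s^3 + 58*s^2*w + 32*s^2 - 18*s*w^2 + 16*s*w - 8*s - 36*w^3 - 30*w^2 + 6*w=40*s^3 + 157*s^2 + 102*s - 36*w^3 + w^2*(-18*s - 48) + w*(58*s^2 + 151*s + 171) - 27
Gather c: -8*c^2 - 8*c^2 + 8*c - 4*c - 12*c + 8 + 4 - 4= -16*c^2 - 8*c + 8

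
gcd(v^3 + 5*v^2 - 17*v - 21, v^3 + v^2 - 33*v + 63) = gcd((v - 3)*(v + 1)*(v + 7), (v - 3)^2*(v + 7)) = v^2 + 4*v - 21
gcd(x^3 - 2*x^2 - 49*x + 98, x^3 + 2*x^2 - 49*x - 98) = x^2 - 49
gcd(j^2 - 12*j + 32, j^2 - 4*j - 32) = j - 8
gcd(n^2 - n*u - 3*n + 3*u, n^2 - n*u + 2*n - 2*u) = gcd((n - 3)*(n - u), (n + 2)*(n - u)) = -n + u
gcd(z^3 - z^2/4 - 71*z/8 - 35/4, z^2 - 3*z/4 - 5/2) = z + 5/4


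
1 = 1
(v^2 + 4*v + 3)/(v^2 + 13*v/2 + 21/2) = 2*(v + 1)/(2*v + 7)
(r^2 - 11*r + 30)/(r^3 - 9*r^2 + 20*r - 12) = (r - 5)/(r^2 - 3*r + 2)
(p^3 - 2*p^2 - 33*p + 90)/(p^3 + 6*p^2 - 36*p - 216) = (p^2 - 8*p + 15)/(p^2 - 36)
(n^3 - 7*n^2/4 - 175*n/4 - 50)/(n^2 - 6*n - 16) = (4*n^2 + 25*n + 25)/(4*(n + 2))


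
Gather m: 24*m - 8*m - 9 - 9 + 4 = 16*m - 14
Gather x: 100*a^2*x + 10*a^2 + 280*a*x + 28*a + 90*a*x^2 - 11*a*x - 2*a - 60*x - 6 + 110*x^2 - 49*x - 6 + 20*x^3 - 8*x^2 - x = 10*a^2 + 26*a + 20*x^3 + x^2*(90*a + 102) + x*(100*a^2 + 269*a - 110) - 12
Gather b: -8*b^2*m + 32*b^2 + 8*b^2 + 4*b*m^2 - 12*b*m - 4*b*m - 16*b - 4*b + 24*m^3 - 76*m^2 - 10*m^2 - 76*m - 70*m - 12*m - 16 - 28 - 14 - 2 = b^2*(40 - 8*m) + b*(4*m^2 - 16*m - 20) + 24*m^3 - 86*m^2 - 158*m - 60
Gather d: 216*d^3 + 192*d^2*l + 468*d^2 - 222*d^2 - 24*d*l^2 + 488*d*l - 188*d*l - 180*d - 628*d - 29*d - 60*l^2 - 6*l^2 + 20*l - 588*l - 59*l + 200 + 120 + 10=216*d^3 + d^2*(192*l + 246) + d*(-24*l^2 + 300*l - 837) - 66*l^2 - 627*l + 330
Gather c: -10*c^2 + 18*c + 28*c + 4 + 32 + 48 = -10*c^2 + 46*c + 84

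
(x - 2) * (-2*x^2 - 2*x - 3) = -2*x^3 + 2*x^2 + x + 6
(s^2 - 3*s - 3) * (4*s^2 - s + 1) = 4*s^4 - 13*s^3 - 8*s^2 - 3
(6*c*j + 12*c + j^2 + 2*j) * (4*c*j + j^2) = 24*c^2*j^2 + 48*c^2*j + 10*c*j^3 + 20*c*j^2 + j^4 + 2*j^3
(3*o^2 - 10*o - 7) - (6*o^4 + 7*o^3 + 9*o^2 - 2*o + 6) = -6*o^4 - 7*o^3 - 6*o^2 - 8*o - 13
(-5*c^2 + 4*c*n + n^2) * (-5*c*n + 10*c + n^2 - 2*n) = 25*c^3*n - 50*c^3 - 25*c^2*n^2 + 50*c^2*n - c*n^3 + 2*c*n^2 + n^4 - 2*n^3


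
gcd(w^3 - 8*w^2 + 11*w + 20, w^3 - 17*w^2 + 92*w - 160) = w^2 - 9*w + 20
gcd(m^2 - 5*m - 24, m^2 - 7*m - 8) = m - 8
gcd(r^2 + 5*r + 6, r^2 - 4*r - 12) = r + 2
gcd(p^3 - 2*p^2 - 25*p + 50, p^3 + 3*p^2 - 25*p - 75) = p^2 - 25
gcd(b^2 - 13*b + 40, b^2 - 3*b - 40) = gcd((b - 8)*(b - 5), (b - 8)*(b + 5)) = b - 8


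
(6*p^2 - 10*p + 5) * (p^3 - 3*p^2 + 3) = 6*p^5 - 28*p^4 + 35*p^3 + 3*p^2 - 30*p + 15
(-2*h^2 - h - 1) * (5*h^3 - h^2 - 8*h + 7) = -10*h^5 - 3*h^4 + 12*h^3 - 5*h^2 + h - 7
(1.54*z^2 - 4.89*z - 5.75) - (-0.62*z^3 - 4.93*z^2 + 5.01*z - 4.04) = 0.62*z^3 + 6.47*z^2 - 9.9*z - 1.71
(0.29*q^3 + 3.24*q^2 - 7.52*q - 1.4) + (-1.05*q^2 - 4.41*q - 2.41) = 0.29*q^3 + 2.19*q^2 - 11.93*q - 3.81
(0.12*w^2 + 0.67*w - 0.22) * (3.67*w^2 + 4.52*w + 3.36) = 0.4404*w^4 + 3.0013*w^3 + 2.6242*w^2 + 1.2568*w - 0.7392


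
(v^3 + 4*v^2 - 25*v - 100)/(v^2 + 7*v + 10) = (v^2 - v - 20)/(v + 2)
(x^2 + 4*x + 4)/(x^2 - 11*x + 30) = (x^2 + 4*x + 4)/(x^2 - 11*x + 30)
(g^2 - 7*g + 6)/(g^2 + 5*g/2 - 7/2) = 2*(g - 6)/(2*g + 7)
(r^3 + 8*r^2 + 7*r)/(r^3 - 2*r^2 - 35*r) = (r^2 + 8*r + 7)/(r^2 - 2*r - 35)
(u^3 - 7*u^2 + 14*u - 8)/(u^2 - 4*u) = u - 3 + 2/u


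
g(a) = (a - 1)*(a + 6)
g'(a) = 2*a + 5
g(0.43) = -3.67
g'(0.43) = 5.86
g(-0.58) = -8.56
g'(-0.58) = 3.84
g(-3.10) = -11.89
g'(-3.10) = -1.20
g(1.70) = 5.39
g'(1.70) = 8.40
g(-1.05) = -10.15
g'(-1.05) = 2.90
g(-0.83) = -9.46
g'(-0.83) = 3.34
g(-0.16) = -6.77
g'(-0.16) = 4.68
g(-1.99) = -11.99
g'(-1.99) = 1.02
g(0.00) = -6.00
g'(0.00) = 5.00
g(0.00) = -6.00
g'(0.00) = 5.00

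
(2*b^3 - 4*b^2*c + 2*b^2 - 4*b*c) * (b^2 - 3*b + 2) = 2*b^5 - 4*b^4*c - 4*b^4 + 8*b^3*c - 2*b^3 + 4*b^2*c + 4*b^2 - 8*b*c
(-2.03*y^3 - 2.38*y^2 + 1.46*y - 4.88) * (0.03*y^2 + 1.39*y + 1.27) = -0.0609*y^5 - 2.8931*y^4 - 5.8425*y^3 - 1.1396*y^2 - 4.929*y - 6.1976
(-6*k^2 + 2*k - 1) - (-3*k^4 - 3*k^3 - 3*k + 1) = 3*k^4 + 3*k^3 - 6*k^2 + 5*k - 2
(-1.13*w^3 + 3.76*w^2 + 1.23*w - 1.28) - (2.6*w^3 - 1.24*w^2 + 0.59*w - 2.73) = -3.73*w^3 + 5.0*w^2 + 0.64*w + 1.45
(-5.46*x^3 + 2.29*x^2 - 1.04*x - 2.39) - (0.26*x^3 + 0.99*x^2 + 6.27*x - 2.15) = -5.72*x^3 + 1.3*x^2 - 7.31*x - 0.24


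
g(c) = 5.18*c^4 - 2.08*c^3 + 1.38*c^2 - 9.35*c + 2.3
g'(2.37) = 237.97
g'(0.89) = 2.77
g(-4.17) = 1782.41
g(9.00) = 32499.59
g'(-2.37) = -326.77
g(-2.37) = 223.33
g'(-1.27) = -65.36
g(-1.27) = 34.14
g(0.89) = -3.14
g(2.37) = 123.63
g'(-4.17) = -1631.81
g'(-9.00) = -15644.51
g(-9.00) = 35700.53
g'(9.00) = 14614.93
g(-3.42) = 842.28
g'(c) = 20.72*c^3 - 6.24*c^2 + 2.76*c - 9.35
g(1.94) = 47.54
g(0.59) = -2.54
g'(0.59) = -5.64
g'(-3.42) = -920.61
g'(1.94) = 123.80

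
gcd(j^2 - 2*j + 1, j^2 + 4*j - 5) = j - 1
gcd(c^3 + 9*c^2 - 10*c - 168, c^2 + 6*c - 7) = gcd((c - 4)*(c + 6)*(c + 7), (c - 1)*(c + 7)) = c + 7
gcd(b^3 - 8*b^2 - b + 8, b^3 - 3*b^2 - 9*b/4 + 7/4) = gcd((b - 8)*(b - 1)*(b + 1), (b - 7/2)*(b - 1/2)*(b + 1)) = b + 1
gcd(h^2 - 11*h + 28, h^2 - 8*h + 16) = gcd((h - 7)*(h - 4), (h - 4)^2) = h - 4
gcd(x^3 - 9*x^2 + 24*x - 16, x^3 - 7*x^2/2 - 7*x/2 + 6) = x^2 - 5*x + 4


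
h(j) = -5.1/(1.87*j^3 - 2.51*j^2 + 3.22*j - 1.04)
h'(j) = -5.1*(-5.61*j^2 + 5.02*j - 3.22)/(1.87*j^3 - 2.51*j^2 + 3.22*j - 1.04)^2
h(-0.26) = 2.45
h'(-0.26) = 5.78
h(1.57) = -1.01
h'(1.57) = 1.82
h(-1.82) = 0.19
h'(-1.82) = 0.22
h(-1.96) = 0.16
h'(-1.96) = 0.18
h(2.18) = -0.38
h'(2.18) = 0.54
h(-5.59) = 0.01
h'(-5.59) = 0.01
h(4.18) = -0.05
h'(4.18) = 0.04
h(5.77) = -0.02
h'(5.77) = 0.01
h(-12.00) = 0.00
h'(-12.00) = 0.00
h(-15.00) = 0.00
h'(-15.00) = 0.00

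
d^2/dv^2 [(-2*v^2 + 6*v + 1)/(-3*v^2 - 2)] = 2*(-54*v^3 - 63*v^2 + 108*v + 14)/(27*v^6 + 54*v^4 + 36*v^2 + 8)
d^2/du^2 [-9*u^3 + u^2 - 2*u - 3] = 2 - 54*u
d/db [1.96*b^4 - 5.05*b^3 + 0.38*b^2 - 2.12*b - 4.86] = 7.84*b^3 - 15.15*b^2 + 0.76*b - 2.12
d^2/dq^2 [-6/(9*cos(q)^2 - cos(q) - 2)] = 6*(-324*sin(q)^4 + 235*sin(q)^2 - 127*cos(q)/4 + 27*cos(3*q)/4 + 127)/(9*sin(q)^2 + cos(q) - 7)^3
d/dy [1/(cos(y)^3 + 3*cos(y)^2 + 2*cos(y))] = (3*sin(y) + 2*sin(y)/cos(y)^2 + 6*tan(y))/((cos(y) + 1)^2*(cos(y) + 2)^2)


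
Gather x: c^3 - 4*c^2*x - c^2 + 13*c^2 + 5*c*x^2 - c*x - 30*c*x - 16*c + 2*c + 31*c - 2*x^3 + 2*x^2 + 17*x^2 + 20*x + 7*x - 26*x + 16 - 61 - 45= c^3 + 12*c^2 + 17*c - 2*x^3 + x^2*(5*c + 19) + x*(-4*c^2 - 31*c + 1) - 90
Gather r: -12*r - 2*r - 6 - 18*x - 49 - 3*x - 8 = -14*r - 21*x - 63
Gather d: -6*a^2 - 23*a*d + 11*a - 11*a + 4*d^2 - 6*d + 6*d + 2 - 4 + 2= -6*a^2 - 23*a*d + 4*d^2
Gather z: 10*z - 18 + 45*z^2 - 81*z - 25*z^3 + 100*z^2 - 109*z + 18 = -25*z^3 + 145*z^2 - 180*z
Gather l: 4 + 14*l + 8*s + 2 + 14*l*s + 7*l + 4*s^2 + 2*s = l*(14*s + 21) + 4*s^2 + 10*s + 6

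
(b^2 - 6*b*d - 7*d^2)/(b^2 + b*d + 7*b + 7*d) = (b - 7*d)/(b + 7)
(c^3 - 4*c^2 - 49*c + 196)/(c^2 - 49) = c - 4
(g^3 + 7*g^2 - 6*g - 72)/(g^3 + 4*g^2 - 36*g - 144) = (g - 3)/(g - 6)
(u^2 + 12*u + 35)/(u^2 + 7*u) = (u + 5)/u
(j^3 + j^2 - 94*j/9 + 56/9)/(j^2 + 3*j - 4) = (j^2 - 3*j + 14/9)/(j - 1)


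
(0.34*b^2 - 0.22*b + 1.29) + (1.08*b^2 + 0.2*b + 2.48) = 1.42*b^2 - 0.02*b + 3.77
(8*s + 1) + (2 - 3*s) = 5*s + 3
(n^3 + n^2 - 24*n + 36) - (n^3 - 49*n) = n^2 + 25*n + 36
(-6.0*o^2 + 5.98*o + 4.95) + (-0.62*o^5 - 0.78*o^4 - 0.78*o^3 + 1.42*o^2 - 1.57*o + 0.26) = -0.62*o^5 - 0.78*o^4 - 0.78*o^3 - 4.58*o^2 + 4.41*o + 5.21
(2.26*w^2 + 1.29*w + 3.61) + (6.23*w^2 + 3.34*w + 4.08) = 8.49*w^2 + 4.63*w + 7.69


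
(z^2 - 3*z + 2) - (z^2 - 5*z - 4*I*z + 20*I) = 2*z + 4*I*z + 2 - 20*I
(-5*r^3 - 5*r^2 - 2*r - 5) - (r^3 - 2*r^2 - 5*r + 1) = -6*r^3 - 3*r^2 + 3*r - 6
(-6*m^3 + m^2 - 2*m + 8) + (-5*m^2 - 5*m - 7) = -6*m^3 - 4*m^2 - 7*m + 1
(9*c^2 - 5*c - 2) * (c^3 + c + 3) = 9*c^5 - 5*c^4 + 7*c^3 + 22*c^2 - 17*c - 6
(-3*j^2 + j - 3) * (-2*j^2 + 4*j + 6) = 6*j^4 - 14*j^3 - 8*j^2 - 6*j - 18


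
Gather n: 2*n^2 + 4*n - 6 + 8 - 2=2*n^2 + 4*n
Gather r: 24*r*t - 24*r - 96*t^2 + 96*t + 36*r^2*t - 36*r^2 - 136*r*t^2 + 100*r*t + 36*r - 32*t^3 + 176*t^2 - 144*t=r^2*(36*t - 36) + r*(-136*t^2 + 124*t + 12) - 32*t^3 + 80*t^2 - 48*t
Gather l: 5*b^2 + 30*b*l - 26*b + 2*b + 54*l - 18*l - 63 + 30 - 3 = 5*b^2 - 24*b + l*(30*b + 36) - 36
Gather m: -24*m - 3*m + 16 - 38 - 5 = -27*m - 27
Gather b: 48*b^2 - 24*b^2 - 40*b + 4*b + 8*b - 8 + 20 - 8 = 24*b^2 - 28*b + 4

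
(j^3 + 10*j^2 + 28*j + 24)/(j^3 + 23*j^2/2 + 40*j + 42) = 2*(j + 2)/(2*j + 7)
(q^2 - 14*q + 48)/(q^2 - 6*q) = (q - 8)/q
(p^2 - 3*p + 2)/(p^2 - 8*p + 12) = (p - 1)/(p - 6)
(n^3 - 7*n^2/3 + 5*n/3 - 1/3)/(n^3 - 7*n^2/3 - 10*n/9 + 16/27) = 9*(n^2 - 2*n + 1)/(9*n^2 - 18*n - 16)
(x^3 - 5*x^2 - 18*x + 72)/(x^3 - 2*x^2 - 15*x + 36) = (x - 6)/(x - 3)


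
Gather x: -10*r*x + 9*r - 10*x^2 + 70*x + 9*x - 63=9*r - 10*x^2 + x*(79 - 10*r) - 63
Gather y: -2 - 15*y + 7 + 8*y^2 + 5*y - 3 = 8*y^2 - 10*y + 2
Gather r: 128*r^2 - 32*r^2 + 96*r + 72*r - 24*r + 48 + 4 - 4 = 96*r^2 + 144*r + 48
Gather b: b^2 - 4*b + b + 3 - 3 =b^2 - 3*b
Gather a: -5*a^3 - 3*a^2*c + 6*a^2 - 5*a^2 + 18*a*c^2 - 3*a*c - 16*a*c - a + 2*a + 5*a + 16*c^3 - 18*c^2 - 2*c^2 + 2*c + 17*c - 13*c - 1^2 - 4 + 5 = -5*a^3 + a^2*(1 - 3*c) + a*(18*c^2 - 19*c + 6) + 16*c^3 - 20*c^2 + 6*c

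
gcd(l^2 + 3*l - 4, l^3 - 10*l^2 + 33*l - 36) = 1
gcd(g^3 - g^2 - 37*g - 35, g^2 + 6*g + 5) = g^2 + 6*g + 5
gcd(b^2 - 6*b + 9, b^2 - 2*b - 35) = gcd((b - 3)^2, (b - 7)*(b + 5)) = 1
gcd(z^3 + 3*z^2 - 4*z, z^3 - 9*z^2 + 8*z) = z^2 - z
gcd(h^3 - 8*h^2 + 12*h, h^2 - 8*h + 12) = h^2 - 8*h + 12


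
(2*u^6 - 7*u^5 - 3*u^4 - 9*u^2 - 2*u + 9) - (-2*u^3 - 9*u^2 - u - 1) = 2*u^6 - 7*u^5 - 3*u^4 + 2*u^3 - u + 10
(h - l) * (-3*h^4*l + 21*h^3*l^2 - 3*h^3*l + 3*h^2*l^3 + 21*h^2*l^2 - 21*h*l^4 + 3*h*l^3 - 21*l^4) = -3*h^5*l + 24*h^4*l^2 - 3*h^4*l - 18*h^3*l^3 + 24*h^3*l^2 - 24*h^2*l^4 - 18*h^2*l^3 + 21*h*l^5 - 24*h*l^4 + 21*l^5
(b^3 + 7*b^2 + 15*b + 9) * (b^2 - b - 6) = b^5 + 6*b^4 + 2*b^3 - 48*b^2 - 99*b - 54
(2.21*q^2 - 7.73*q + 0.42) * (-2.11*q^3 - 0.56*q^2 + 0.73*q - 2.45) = -4.6631*q^5 + 15.0727*q^4 + 5.0559*q^3 - 11.2926*q^2 + 19.2451*q - 1.029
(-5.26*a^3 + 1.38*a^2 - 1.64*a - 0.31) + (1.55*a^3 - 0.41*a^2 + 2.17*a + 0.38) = -3.71*a^3 + 0.97*a^2 + 0.53*a + 0.07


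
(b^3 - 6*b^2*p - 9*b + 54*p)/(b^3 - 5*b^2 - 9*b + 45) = (b - 6*p)/(b - 5)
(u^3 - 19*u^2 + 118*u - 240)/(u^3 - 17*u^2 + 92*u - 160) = (u - 6)/(u - 4)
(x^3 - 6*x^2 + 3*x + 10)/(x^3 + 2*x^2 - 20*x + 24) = (x^2 - 4*x - 5)/(x^2 + 4*x - 12)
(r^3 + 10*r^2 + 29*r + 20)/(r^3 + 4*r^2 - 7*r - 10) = (r + 4)/(r - 2)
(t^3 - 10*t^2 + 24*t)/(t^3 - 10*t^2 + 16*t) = (t^2 - 10*t + 24)/(t^2 - 10*t + 16)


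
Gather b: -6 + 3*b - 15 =3*b - 21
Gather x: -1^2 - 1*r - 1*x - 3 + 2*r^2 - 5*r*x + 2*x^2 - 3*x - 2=2*r^2 - r + 2*x^2 + x*(-5*r - 4) - 6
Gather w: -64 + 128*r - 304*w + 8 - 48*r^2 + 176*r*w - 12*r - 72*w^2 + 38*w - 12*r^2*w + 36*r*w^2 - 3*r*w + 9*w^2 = -48*r^2 + 116*r + w^2*(36*r - 63) + w*(-12*r^2 + 173*r - 266) - 56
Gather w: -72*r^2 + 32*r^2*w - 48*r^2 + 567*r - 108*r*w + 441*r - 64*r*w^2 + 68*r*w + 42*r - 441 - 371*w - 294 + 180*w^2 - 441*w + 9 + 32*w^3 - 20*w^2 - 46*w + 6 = -120*r^2 + 1050*r + 32*w^3 + w^2*(160 - 64*r) + w*(32*r^2 - 40*r - 858) - 720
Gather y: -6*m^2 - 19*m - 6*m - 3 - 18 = -6*m^2 - 25*m - 21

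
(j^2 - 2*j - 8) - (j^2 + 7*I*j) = -2*j - 7*I*j - 8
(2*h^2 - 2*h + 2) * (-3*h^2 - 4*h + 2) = -6*h^4 - 2*h^3 + 6*h^2 - 12*h + 4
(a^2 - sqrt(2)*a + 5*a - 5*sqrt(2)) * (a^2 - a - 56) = a^4 - sqrt(2)*a^3 + 4*a^3 - 61*a^2 - 4*sqrt(2)*a^2 - 280*a + 61*sqrt(2)*a + 280*sqrt(2)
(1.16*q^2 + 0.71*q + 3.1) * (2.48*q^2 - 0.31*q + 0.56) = 2.8768*q^4 + 1.4012*q^3 + 8.1175*q^2 - 0.5634*q + 1.736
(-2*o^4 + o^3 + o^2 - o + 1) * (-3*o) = 6*o^5 - 3*o^4 - 3*o^3 + 3*o^2 - 3*o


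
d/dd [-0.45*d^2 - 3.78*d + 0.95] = -0.9*d - 3.78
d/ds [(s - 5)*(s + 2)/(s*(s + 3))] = 2*(3*s^2 + 10*s + 15)/(s^2*(s^2 + 6*s + 9))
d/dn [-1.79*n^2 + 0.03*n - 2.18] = 0.03 - 3.58*n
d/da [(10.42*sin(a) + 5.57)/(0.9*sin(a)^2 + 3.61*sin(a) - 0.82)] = (-10.026*sin(a) + 4.689*cos(2*a) - 33.3411)*cos(a)/(0.9*sin(a)^2 + 3.61*sin(a) - 0.82)^2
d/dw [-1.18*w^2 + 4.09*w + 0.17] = 4.09 - 2.36*w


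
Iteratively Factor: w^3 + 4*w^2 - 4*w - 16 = (w - 2)*(w^2 + 6*w + 8) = (w - 2)*(w + 2)*(w + 4)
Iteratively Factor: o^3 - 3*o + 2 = (o + 2)*(o^2 - 2*o + 1) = (o - 1)*(o + 2)*(o - 1)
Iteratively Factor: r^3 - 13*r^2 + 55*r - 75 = (r - 5)*(r^2 - 8*r + 15) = (r - 5)^2*(r - 3)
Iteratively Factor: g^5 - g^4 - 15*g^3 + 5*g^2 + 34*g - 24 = (g - 4)*(g^4 + 3*g^3 - 3*g^2 - 7*g + 6) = (g - 4)*(g + 3)*(g^3 - 3*g + 2) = (g - 4)*(g + 2)*(g + 3)*(g^2 - 2*g + 1) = (g - 4)*(g - 1)*(g + 2)*(g + 3)*(g - 1)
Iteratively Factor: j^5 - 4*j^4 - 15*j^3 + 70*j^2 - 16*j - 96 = (j - 4)*(j^4 - 15*j^2 + 10*j + 24) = (j - 4)*(j + 4)*(j^3 - 4*j^2 + j + 6) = (j - 4)*(j - 2)*(j + 4)*(j^2 - 2*j - 3) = (j - 4)*(j - 2)*(j + 1)*(j + 4)*(j - 3)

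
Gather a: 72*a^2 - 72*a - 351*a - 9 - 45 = 72*a^2 - 423*a - 54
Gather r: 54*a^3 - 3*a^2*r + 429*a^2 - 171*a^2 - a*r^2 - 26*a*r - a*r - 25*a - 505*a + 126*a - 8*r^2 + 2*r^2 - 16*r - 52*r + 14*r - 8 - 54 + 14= 54*a^3 + 258*a^2 - 404*a + r^2*(-a - 6) + r*(-3*a^2 - 27*a - 54) - 48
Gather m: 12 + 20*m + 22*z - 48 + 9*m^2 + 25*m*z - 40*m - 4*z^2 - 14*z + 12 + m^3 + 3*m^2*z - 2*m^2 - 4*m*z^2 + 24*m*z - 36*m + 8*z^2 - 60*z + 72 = m^3 + m^2*(3*z + 7) + m*(-4*z^2 + 49*z - 56) + 4*z^2 - 52*z + 48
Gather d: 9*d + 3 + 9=9*d + 12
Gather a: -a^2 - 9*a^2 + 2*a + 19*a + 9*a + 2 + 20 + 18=-10*a^2 + 30*a + 40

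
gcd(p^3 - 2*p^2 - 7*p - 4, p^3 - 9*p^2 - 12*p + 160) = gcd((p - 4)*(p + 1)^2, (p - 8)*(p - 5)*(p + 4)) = 1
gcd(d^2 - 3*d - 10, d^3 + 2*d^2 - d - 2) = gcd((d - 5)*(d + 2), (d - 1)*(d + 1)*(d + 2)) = d + 2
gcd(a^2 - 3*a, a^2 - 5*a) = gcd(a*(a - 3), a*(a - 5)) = a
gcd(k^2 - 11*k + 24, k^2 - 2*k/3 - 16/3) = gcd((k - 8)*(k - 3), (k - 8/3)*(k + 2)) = 1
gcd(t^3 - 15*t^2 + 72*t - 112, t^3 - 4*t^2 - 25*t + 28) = t - 7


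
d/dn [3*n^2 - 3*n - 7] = 6*n - 3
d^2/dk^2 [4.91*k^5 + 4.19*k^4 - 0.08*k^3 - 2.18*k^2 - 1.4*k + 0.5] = 98.2*k^3 + 50.28*k^2 - 0.48*k - 4.36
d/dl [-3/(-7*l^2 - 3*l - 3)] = 3*(-14*l - 3)/(7*l^2 + 3*l + 3)^2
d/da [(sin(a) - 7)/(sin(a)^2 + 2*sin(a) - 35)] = (14*sin(a) + cos(a)^2 - 22)*cos(a)/(sin(a)^2 + 2*sin(a) - 35)^2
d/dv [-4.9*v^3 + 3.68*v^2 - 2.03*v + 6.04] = -14.7*v^2 + 7.36*v - 2.03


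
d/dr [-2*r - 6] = -2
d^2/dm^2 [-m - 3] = 0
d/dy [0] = 0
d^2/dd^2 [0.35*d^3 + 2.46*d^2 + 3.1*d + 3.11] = 2.1*d + 4.92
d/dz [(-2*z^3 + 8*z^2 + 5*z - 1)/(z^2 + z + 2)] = (-2*z^4 - 4*z^3 - 9*z^2 + 34*z + 11)/(z^4 + 2*z^3 + 5*z^2 + 4*z + 4)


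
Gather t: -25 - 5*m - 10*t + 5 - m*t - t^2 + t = -5*m - t^2 + t*(-m - 9) - 20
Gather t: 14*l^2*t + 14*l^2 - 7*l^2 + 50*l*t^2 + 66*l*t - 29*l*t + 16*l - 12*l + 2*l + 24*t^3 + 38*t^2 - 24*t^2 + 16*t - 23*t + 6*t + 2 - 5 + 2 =7*l^2 + 6*l + 24*t^3 + t^2*(50*l + 14) + t*(14*l^2 + 37*l - 1) - 1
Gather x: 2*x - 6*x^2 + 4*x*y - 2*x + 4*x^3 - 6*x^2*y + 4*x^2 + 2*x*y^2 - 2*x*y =4*x^3 + x^2*(-6*y - 2) + x*(2*y^2 + 2*y)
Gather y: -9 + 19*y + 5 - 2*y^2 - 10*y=-2*y^2 + 9*y - 4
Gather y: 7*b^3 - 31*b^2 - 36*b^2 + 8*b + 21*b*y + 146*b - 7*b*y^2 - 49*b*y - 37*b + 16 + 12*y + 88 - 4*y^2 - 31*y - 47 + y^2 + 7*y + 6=7*b^3 - 67*b^2 + 117*b + y^2*(-7*b - 3) + y*(-28*b - 12) + 63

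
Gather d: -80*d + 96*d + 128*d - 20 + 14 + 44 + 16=144*d + 54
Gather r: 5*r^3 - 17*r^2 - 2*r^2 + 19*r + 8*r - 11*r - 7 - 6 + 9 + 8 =5*r^3 - 19*r^2 + 16*r + 4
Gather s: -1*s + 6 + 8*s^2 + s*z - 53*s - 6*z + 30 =8*s^2 + s*(z - 54) - 6*z + 36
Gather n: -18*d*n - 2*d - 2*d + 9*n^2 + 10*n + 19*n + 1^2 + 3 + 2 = -4*d + 9*n^2 + n*(29 - 18*d) + 6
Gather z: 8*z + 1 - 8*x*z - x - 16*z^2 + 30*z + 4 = -x - 16*z^2 + z*(38 - 8*x) + 5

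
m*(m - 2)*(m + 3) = m^3 + m^2 - 6*m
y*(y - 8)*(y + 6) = y^3 - 2*y^2 - 48*y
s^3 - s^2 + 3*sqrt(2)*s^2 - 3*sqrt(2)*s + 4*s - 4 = (s - 1)*(s + sqrt(2))*(s + 2*sqrt(2))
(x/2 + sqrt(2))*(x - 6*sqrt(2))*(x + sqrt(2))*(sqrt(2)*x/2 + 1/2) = sqrt(2)*x^4/4 - 5*x^3/4 - 35*sqrt(2)*x^2/4 - 20*x - 6*sqrt(2)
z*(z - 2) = z^2 - 2*z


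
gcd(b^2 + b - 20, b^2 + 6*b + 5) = b + 5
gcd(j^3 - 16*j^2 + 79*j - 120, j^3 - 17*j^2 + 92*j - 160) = j^2 - 13*j + 40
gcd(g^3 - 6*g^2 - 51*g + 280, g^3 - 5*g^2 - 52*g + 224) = g^2 - g - 56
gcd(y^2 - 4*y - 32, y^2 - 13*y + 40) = y - 8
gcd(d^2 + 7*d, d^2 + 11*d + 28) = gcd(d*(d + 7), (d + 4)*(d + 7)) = d + 7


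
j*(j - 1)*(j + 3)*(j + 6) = j^4 + 8*j^3 + 9*j^2 - 18*j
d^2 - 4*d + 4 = (d - 2)^2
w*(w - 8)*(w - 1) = w^3 - 9*w^2 + 8*w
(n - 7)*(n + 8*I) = n^2 - 7*n + 8*I*n - 56*I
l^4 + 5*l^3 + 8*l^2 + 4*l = l*(l + 1)*(l + 2)^2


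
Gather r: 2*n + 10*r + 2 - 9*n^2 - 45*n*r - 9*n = -9*n^2 - 7*n + r*(10 - 45*n) + 2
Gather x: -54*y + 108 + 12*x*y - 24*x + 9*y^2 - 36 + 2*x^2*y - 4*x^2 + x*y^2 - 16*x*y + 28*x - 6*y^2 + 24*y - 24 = x^2*(2*y - 4) + x*(y^2 - 4*y + 4) + 3*y^2 - 30*y + 48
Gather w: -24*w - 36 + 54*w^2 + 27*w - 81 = 54*w^2 + 3*w - 117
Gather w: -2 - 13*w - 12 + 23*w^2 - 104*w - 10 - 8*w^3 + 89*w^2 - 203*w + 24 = -8*w^3 + 112*w^2 - 320*w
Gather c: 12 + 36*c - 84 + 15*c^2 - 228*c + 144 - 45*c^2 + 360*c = -30*c^2 + 168*c + 72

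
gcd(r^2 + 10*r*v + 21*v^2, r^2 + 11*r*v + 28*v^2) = r + 7*v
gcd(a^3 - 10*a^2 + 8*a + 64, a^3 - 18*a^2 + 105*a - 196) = a - 4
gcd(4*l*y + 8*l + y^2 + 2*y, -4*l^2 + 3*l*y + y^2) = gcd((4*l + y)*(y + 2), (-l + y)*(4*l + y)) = 4*l + y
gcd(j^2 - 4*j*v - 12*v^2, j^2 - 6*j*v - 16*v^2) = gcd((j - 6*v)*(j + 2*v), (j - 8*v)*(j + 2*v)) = j + 2*v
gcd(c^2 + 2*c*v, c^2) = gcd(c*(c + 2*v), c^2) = c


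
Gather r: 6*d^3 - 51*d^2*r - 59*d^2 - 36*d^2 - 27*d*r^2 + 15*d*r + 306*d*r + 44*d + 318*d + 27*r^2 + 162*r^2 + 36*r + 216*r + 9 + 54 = 6*d^3 - 95*d^2 + 362*d + r^2*(189 - 27*d) + r*(-51*d^2 + 321*d + 252) + 63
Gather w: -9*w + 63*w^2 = 63*w^2 - 9*w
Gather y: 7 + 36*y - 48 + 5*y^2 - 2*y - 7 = 5*y^2 + 34*y - 48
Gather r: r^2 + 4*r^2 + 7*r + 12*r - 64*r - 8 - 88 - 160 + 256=5*r^2 - 45*r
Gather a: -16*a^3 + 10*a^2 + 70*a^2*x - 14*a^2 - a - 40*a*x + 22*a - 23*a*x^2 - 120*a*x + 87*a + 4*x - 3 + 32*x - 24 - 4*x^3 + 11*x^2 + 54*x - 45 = -16*a^3 + a^2*(70*x - 4) + a*(-23*x^2 - 160*x + 108) - 4*x^3 + 11*x^2 + 90*x - 72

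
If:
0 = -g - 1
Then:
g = -1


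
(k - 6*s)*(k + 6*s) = k^2 - 36*s^2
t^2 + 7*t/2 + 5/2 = (t + 1)*(t + 5/2)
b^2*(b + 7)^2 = b^4 + 14*b^3 + 49*b^2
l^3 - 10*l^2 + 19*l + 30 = (l - 6)*(l - 5)*(l + 1)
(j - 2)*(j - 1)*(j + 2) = j^3 - j^2 - 4*j + 4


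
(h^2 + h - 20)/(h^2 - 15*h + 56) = (h^2 + h - 20)/(h^2 - 15*h + 56)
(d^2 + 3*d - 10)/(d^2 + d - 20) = (d - 2)/(d - 4)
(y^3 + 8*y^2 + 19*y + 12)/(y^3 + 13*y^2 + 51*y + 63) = (y^2 + 5*y + 4)/(y^2 + 10*y + 21)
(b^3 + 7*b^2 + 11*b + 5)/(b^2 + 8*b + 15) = (b^2 + 2*b + 1)/(b + 3)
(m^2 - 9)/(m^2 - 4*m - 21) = (m - 3)/(m - 7)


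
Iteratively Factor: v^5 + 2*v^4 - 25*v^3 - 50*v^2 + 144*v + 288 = (v - 4)*(v^4 + 6*v^3 - v^2 - 54*v - 72) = (v - 4)*(v + 3)*(v^3 + 3*v^2 - 10*v - 24) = (v - 4)*(v + 3)*(v + 4)*(v^2 - v - 6) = (v - 4)*(v + 2)*(v + 3)*(v + 4)*(v - 3)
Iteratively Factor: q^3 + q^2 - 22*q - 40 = (q + 4)*(q^2 - 3*q - 10) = (q - 5)*(q + 4)*(q + 2)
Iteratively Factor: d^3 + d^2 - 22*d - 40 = (d - 5)*(d^2 + 6*d + 8) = (d - 5)*(d + 4)*(d + 2)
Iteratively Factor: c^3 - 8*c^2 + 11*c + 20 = (c + 1)*(c^2 - 9*c + 20) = (c - 4)*(c + 1)*(c - 5)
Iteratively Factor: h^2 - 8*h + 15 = (h - 3)*(h - 5)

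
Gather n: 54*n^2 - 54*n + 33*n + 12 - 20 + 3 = 54*n^2 - 21*n - 5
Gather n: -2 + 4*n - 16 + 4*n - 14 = 8*n - 32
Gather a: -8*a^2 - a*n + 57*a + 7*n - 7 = -8*a^2 + a*(57 - n) + 7*n - 7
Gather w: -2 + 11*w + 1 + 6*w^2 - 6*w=6*w^2 + 5*w - 1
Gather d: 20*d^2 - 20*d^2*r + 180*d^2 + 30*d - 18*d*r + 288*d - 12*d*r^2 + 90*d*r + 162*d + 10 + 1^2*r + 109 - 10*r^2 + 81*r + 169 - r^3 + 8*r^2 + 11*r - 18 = d^2*(200 - 20*r) + d*(-12*r^2 + 72*r + 480) - r^3 - 2*r^2 + 93*r + 270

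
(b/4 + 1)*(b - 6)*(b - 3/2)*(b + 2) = b^4/4 - 3*b^3/8 - 7*b^2 - 3*b/2 + 18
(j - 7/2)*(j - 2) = j^2 - 11*j/2 + 7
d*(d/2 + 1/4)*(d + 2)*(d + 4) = d^4/2 + 13*d^3/4 + 11*d^2/2 + 2*d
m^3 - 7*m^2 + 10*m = m*(m - 5)*(m - 2)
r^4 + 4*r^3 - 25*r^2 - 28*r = r*(r - 4)*(r + 1)*(r + 7)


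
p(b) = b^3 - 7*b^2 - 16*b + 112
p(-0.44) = 117.60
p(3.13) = 24.01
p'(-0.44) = -9.26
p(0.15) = 109.45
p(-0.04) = 112.63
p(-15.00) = -4598.00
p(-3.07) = 66.21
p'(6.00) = 8.00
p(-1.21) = 119.34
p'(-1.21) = 5.33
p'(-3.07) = 55.25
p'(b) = 3*b^2 - 14*b - 16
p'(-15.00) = 869.00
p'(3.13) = -30.43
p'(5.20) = -7.68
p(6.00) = -20.00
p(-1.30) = 118.77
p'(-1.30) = 7.27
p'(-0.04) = -15.44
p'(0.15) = -18.03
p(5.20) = -19.87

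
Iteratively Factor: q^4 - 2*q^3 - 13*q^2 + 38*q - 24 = (q - 2)*(q^3 - 13*q + 12) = (q - 3)*(q - 2)*(q^2 + 3*q - 4) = (q - 3)*(q - 2)*(q - 1)*(q + 4)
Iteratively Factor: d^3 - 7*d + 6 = (d - 2)*(d^2 + 2*d - 3) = (d - 2)*(d + 3)*(d - 1)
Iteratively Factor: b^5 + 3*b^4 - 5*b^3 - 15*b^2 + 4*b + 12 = (b - 2)*(b^4 + 5*b^3 + 5*b^2 - 5*b - 6) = (b - 2)*(b + 1)*(b^3 + 4*b^2 + b - 6) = (b - 2)*(b - 1)*(b + 1)*(b^2 + 5*b + 6) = (b - 2)*(b - 1)*(b + 1)*(b + 2)*(b + 3)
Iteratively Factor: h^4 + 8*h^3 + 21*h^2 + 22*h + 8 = (h + 2)*(h^3 + 6*h^2 + 9*h + 4) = (h + 1)*(h + 2)*(h^2 + 5*h + 4) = (h + 1)^2*(h + 2)*(h + 4)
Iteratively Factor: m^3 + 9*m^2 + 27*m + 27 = (m + 3)*(m^2 + 6*m + 9) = (m + 3)^2*(m + 3)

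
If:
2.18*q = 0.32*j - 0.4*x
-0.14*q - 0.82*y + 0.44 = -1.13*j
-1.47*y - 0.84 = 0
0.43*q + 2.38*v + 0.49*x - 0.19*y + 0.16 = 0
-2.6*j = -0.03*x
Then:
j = -0.27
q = 4.29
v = 3.97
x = -23.61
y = -0.57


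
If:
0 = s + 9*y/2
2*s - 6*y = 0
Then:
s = 0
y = 0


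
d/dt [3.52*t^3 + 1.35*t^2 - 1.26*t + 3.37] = 10.56*t^2 + 2.7*t - 1.26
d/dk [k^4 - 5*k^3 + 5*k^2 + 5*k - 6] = 4*k^3 - 15*k^2 + 10*k + 5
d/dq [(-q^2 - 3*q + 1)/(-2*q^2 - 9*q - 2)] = (3*q^2 + 8*q + 15)/(4*q^4 + 36*q^3 + 89*q^2 + 36*q + 4)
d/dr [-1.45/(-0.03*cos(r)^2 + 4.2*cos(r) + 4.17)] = (0.087*cos(r) - 6.09)*sin(r)/(-0.03*cos(r)^2 + 4.2*cos(r) + 4.17)^2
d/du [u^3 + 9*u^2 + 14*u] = 3*u^2 + 18*u + 14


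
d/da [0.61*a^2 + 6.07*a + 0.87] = 1.22*a + 6.07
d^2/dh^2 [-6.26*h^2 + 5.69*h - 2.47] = -12.5200000000000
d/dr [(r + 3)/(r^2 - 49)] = (r^2 - 2*r*(r + 3) - 49)/(r^2 - 49)^2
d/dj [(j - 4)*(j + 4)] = 2*j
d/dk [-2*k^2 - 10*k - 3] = -4*k - 10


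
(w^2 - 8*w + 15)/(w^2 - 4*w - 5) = (w - 3)/(w + 1)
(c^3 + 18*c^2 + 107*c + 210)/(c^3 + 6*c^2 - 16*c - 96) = (c^2 + 12*c + 35)/(c^2 - 16)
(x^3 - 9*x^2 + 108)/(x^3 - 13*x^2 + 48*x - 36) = (x + 3)/(x - 1)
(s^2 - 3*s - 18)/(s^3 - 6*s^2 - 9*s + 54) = 1/(s - 3)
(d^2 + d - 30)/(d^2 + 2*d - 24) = (d - 5)/(d - 4)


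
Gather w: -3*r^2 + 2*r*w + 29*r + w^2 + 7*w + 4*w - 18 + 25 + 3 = -3*r^2 + 29*r + w^2 + w*(2*r + 11) + 10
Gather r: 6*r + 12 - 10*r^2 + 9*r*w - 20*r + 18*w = -10*r^2 + r*(9*w - 14) + 18*w + 12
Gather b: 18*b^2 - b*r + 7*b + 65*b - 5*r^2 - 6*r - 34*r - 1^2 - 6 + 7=18*b^2 + b*(72 - r) - 5*r^2 - 40*r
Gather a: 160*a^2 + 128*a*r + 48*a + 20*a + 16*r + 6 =160*a^2 + a*(128*r + 68) + 16*r + 6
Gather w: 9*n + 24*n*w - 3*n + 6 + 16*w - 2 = 6*n + w*(24*n + 16) + 4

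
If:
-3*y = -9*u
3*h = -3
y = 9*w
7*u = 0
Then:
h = -1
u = 0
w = 0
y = 0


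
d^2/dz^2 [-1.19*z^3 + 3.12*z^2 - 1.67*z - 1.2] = 6.24 - 7.14*z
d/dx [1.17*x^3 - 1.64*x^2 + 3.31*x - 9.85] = 3.51*x^2 - 3.28*x + 3.31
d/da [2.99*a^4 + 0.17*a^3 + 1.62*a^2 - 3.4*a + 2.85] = 11.96*a^3 + 0.51*a^2 + 3.24*a - 3.4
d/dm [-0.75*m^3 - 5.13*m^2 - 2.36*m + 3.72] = -2.25*m^2 - 10.26*m - 2.36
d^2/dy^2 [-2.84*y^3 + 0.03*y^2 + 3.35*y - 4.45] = 0.06 - 17.04*y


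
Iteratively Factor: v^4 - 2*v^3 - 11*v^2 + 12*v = (v - 4)*(v^3 + 2*v^2 - 3*v) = (v - 4)*(v + 3)*(v^2 - v) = v*(v - 4)*(v + 3)*(v - 1)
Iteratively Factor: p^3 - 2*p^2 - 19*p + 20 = (p + 4)*(p^2 - 6*p + 5) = (p - 5)*(p + 4)*(p - 1)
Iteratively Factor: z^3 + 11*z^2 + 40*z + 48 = (z + 4)*(z^2 + 7*z + 12) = (z + 3)*(z + 4)*(z + 4)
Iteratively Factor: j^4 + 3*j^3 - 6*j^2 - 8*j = (j + 1)*(j^3 + 2*j^2 - 8*j) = (j + 1)*(j + 4)*(j^2 - 2*j) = j*(j + 1)*(j + 4)*(j - 2)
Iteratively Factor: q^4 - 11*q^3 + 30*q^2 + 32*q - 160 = (q - 4)*(q^3 - 7*q^2 + 2*q + 40) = (q - 4)^2*(q^2 - 3*q - 10) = (q - 4)^2*(q + 2)*(q - 5)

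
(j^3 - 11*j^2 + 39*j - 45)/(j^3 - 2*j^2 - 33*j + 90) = (j - 3)/(j + 6)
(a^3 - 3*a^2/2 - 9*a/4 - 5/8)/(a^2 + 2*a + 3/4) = (4*a^2 - 8*a - 5)/(2*(2*a + 3))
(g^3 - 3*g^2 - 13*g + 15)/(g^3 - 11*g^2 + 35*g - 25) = (g + 3)/(g - 5)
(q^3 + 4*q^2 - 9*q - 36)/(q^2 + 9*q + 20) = (q^2 - 9)/(q + 5)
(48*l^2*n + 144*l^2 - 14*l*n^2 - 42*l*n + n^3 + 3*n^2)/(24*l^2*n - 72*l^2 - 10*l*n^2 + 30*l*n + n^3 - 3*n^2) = (8*l*n + 24*l - n^2 - 3*n)/(4*l*n - 12*l - n^2 + 3*n)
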